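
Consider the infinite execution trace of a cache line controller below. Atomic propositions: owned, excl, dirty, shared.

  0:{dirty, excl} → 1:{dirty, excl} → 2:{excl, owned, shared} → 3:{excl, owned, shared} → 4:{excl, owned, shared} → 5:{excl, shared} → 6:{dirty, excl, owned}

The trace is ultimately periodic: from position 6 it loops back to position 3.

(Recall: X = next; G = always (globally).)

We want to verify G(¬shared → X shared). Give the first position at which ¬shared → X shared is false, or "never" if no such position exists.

At position 0 the labels are {dirty, excl} and the next position 1 has {dirty, excl}, so ¬shared → X shared is false there. This is the first violation.

0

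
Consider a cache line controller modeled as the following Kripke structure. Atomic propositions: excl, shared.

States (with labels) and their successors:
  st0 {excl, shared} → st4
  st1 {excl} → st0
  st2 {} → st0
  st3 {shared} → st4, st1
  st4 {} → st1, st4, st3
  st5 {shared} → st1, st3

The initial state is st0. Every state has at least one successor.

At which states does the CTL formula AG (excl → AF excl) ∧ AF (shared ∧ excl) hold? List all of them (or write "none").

States satisfying excl → AF excl: {st0, st1, st2, st3, st4, st5}.
States satisfying AG (excl → AF excl): {st0, st1, st2, st3, st4, st5}.
States satisfying shared ∧ excl: {st0}.
States satisfying AF (shared ∧ excl): {st0, st1, st2}.
States satisfying AG (excl → AF excl) ∧ AF (shared ∧ excl): {st0, st1, st2}.

{st0, st1, st2}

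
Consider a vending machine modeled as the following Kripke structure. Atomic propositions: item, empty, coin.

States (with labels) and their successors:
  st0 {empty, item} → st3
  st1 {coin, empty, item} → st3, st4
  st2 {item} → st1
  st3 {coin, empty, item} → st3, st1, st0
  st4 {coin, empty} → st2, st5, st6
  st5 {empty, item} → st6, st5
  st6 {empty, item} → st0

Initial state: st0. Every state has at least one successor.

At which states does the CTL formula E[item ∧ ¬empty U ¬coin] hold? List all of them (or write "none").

{st0, st2, st5, st6}

States satisfying item ∧ ¬empty: {st2}.
States satisfying ¬coin: {st0, st2, st5, st6}.
States satisfying E[item ∧ ¬empty U ¬coin]: {st0, st2, st5, st6}.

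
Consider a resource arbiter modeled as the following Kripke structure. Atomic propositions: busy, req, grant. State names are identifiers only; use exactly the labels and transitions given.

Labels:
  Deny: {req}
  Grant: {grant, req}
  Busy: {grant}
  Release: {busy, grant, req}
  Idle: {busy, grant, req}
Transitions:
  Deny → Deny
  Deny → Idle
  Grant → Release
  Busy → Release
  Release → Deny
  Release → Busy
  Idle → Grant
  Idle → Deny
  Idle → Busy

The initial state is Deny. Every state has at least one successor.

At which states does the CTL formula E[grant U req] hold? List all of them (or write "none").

{Deny, Grant, Busy, Release, Idle}

States satisfying grant: {Grant, Busy, Release, Idle}.
States satisfying req: {Deny, Grant, Release, Idle}.
States satisfying E[grant U req]: {Deny, Grant, Busy, Release, Idle}.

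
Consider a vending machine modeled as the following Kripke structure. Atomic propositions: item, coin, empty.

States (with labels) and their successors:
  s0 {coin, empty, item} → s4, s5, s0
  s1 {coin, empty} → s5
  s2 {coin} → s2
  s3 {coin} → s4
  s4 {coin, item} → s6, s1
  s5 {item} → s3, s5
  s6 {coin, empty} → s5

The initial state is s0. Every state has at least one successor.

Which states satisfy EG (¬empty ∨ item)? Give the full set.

{s0, s2, s5}

States satisfying ¬empty ∨ item: {s0, s2, s3, s4, s5}.
States satisfying EG (¬empty ∨ item): {s0, s2, s5}.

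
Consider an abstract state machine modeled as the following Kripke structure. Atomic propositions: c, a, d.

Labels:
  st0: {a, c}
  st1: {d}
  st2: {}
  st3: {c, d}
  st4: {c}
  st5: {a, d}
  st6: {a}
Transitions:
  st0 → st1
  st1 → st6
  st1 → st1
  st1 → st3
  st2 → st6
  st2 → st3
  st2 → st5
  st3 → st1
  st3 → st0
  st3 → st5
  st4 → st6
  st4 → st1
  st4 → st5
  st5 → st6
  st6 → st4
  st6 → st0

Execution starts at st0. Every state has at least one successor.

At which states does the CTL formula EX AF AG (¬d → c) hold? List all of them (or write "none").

none

States satisfying AF AG (¬d → c): ∅.
States satisfying EX AF AG (¬d → c): ∅.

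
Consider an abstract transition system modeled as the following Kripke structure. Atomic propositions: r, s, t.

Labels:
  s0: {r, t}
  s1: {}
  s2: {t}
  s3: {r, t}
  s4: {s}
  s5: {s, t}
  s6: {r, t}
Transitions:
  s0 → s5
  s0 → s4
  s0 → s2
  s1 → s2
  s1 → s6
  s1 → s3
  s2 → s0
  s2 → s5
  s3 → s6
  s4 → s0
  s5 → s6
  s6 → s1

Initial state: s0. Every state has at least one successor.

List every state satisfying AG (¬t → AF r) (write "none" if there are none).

{s0, s1, s2, s3, s4, s5, s6}

States satisfying ¬t → AF r: {s0, s1, s2, s3, s4, s5, s6}.
States satisfying AG (¬t → AF r): {s0, s1, s2, s3, s4, s5, s6}.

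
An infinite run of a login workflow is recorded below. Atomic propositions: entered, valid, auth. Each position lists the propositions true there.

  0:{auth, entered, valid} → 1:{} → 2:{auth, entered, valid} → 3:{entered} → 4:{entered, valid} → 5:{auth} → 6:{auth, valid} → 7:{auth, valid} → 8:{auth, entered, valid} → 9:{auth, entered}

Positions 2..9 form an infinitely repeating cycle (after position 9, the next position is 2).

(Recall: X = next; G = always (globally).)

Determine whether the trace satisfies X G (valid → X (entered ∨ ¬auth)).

No

The position after 0 is 1; G (valid → X (entered ∨ ¬auth)) is false there.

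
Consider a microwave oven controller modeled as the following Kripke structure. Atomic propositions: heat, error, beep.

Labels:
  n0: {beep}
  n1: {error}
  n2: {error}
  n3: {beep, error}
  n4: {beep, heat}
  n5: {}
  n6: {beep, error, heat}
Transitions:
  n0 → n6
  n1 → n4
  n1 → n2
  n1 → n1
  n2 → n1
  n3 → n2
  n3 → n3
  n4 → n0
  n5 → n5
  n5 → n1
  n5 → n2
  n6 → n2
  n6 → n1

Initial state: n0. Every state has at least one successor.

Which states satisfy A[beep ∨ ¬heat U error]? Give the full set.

States satisfying beep ∨ ¬heat: {n0, n1, n2, n3, n4, n5, n6}.
States satisfying error: {n1, n2, n3, n6}.
States satisfying A[beep ∨ ¬heat U error]: {n0, n1, n2, n3, n4, n6}.

{n0, n1, n2, n3, n4, n6}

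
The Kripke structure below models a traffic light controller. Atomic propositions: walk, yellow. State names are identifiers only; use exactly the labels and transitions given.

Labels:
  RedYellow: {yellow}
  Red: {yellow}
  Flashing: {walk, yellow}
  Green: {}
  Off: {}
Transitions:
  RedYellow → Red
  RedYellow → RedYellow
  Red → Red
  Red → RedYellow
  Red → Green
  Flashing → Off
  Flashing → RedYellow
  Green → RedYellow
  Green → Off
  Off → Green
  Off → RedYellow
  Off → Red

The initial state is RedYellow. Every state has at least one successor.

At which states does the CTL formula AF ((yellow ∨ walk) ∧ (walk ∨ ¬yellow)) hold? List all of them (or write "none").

{Flashing}

States satisfying (yellow ∨ walk) ∧ (walk ∨ ¬yellow): {Flashing}.
States satisfying AF ((yellow ∨ walk) ∧ (walk ∨ ¬yellow)): {Flashing}.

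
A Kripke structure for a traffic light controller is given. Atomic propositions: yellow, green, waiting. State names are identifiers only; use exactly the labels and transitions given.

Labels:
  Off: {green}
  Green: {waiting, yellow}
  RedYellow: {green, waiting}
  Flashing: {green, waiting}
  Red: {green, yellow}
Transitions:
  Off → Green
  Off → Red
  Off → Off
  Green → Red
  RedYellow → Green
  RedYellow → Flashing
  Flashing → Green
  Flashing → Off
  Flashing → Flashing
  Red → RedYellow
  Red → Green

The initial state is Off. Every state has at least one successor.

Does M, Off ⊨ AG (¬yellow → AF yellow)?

States satisfying ¬yellow → AF yellow: {Green, Red}.
States satisfying AG (¬yellow → AF yellow): ∅.
Flashing is reachable from Off and violates ¬yellow → AF yellow, so AG fails at Off.
Off ∉ Sat(AG (¬yellow → AF yellow)).

Violated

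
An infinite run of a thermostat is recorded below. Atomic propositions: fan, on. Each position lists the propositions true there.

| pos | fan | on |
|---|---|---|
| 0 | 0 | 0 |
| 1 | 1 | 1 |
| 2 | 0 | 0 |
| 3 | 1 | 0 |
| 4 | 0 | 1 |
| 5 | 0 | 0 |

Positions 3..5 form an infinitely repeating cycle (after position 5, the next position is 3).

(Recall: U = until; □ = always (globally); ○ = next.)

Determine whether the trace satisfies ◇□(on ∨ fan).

Violated

□(on ∨ fan) is false at every position 0..5, so it never becomes true and ◇□(on ∨ fan) fails.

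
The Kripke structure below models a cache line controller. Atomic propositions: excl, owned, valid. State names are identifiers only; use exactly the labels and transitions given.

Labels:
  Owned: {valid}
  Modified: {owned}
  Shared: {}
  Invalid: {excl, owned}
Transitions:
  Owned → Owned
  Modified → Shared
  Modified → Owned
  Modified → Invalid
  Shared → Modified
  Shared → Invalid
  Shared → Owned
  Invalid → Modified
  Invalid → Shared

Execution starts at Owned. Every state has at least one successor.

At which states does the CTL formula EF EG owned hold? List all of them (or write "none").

States satisfying EG owned: {Modified, Invalid}.
States satisfying EF EG owned: {Modified, Shared, Invalid}.

{Modified, Shared, Invalid}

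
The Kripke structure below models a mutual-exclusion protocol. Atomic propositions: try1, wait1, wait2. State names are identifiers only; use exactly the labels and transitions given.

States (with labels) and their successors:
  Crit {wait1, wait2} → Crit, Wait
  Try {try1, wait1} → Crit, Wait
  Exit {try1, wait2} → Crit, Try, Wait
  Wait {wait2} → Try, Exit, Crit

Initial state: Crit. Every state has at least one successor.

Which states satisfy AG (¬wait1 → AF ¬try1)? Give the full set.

States satisfying ¬wait1 → AF ¬try1: {Crit, Try, Exit, Wait}.
States satisfying AG (¬wait1 → AF ¬try1): {Crit, Try, Exit, Wait}.

{Crit, Try, Exit, Wait}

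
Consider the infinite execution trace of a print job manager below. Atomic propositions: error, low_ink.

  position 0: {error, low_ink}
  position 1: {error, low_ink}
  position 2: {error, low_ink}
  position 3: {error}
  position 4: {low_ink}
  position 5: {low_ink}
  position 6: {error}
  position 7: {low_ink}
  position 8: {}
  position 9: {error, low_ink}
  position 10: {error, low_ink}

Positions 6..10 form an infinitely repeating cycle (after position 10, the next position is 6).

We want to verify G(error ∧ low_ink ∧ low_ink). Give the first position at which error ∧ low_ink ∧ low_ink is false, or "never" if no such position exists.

Check error ∧ low_ink ∧ low_ink at each position in order: 0 ✓, 1 ✓, 2 ✓.
At position 3 the labels are {error}, so error ∧ low_ink ∧ low_ink is false there. This is the first violation.

3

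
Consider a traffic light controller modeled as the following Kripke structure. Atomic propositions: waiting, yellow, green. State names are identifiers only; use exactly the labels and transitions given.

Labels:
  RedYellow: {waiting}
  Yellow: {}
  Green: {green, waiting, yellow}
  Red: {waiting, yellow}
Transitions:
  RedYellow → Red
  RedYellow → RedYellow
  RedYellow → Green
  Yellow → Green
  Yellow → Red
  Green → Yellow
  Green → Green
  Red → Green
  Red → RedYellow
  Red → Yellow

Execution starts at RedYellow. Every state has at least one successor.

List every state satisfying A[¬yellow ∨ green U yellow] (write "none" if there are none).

States satisfying ¬yellow ∨ green: {RedYellow, Yellow, Green}.
States satisfying yellow: {Green, Red}.
States satisfying A[¬yellow ∨ green U yellow]: {Yellow, Green, Red}.

{Yellow, Green, Red}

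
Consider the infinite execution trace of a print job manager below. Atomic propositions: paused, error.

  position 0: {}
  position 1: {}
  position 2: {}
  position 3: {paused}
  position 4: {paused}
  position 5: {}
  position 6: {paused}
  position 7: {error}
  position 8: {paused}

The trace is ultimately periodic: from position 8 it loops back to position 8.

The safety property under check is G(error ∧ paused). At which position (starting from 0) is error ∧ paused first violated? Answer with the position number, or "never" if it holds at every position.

0

At position 0 the labels are {}, so error ∧ paused is false there. This is the first violation.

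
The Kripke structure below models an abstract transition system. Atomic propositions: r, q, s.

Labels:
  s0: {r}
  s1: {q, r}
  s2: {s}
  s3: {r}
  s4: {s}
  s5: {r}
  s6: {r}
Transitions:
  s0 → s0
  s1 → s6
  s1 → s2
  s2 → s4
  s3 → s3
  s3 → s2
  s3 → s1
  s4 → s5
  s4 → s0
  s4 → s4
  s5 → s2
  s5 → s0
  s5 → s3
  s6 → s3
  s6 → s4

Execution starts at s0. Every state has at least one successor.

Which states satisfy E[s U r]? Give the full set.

States satisfying s: {s2, s4}.
States satisfying r: {s0, s1, s3, s5, s6}.
States satisfying E[s U r]: {s0, s1, s2, s3, s4, s5, s6}.

{s0, s1, s2, s3, s4, s5, s6}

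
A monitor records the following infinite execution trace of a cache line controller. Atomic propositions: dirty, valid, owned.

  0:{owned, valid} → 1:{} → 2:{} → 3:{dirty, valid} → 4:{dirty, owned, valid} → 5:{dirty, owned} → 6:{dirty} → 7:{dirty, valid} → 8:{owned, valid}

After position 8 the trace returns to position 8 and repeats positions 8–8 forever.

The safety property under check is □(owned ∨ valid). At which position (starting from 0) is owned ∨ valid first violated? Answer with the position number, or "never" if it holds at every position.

Check owned ∨ valid at each position in order: 0 ✓.
At position 1 the labels are {}, so owned ∨ valid is false there. This is the first violation.

1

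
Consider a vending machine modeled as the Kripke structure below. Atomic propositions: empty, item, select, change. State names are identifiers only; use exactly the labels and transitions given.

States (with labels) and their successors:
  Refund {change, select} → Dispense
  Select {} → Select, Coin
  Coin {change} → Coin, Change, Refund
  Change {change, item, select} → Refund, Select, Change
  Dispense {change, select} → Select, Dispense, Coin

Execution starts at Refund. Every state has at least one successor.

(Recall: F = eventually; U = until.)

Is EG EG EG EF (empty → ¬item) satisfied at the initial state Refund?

Satisfied

States satisfying EG EG EF (empty → ¬item): {Refund, Select, Coin, Change, Dispense}.
States satisfying EG EG EG EF (empty → ¬item): {Refund, Select, Coin, Change, Dispense}.
Refund ∈ Sat(EG EG EG EF (empty → ¬item)).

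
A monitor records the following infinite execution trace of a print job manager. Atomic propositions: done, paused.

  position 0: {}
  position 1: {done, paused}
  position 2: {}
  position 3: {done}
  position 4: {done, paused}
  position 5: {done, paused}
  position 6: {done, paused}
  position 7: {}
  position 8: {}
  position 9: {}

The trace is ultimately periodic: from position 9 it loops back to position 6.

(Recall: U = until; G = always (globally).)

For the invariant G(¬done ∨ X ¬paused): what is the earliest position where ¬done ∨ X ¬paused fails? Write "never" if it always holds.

3

Check ¬done ∨ X ¬paused at each position in order: 0 ✓, 1 ✓, 2 ✓.
At position 3 the labels are {done} and the next position 4 has {done, paused}, so ¬done ∨ X ¬paused is false there. This is the first violation.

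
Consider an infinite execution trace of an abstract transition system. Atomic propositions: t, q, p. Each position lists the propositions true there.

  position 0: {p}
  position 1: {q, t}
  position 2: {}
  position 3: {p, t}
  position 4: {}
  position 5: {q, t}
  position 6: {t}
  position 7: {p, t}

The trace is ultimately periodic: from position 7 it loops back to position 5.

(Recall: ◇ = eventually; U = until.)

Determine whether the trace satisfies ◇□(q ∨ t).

□(q ∨ t) holds at position 5, which is reachable from 0, so ◇□(q ∨ t) holds.

Holds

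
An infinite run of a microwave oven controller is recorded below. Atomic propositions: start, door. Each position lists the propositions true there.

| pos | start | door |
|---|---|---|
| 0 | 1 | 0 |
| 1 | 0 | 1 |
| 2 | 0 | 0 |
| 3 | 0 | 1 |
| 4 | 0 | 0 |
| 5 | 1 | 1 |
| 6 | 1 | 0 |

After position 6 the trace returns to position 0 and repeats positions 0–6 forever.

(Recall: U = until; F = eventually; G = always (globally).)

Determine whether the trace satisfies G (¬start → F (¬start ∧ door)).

¬start → F (¬start ∧ door) holds at every position 0..6, and those are all positions ever visited, so G (¬start → F (¬start ∧ door)) holds.
Positions where ¬start holds: 1, 2, 3, 4.
Check F (¬start ∧ door) at each: 1→ok, 2→ok, 3→ok, 4→ok.

Holds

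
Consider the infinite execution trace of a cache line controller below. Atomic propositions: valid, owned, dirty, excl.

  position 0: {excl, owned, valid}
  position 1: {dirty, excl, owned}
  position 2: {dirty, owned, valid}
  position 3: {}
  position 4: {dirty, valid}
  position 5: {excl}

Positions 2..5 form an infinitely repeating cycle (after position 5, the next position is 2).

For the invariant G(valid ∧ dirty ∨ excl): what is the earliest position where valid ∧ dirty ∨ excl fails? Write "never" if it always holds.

3

Check valid ∧ dirty ∨ excl at each position in order: 0 ✓, 1 ✓, 2 ✓.
At position 3 the labels are {}, so valid ∧ dirty ∨ excl is false there. This is the first violation.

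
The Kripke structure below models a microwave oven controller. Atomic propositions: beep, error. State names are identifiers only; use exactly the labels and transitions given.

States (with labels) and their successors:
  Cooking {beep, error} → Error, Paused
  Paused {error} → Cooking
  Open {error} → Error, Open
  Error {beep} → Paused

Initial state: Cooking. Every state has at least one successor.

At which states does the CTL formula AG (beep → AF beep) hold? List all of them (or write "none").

States satisfying beep → AF beep: {Cooking, Paused, Open, Error}.
States satisfying AG (beep → AF beep): {Cooking, Paused, Open, Error}.

{Cooking, Paused, Open, Error}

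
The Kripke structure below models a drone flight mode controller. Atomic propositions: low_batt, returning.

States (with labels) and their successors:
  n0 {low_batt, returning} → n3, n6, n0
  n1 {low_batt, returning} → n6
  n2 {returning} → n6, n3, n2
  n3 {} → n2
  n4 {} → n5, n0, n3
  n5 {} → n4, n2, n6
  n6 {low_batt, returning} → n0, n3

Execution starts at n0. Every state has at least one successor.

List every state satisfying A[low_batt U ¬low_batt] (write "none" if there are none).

{n2, n3, n4, n5}

States satisfying low_batt: {n0, n1, n6}.
States satisfying ¬low_batt: {n2, n3, n4, n5}.
States satisfying A[low_batt U ¬low_batt]: {n2, n3, n4, n5}.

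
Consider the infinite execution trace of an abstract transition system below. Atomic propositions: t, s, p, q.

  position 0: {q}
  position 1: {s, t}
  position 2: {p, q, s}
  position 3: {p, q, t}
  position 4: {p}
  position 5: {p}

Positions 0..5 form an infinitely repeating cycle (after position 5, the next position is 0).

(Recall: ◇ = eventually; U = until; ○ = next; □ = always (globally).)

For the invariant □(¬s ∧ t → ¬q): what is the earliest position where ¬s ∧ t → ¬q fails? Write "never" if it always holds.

Check ¬s ∧ t → ¬q at each position in order: 0 ✓, 1 ✓, 2 ✓.
At position 3 the labels are {p, q, t}, so ¬s ∧ t → ¬q is false there. This is the first violation.

3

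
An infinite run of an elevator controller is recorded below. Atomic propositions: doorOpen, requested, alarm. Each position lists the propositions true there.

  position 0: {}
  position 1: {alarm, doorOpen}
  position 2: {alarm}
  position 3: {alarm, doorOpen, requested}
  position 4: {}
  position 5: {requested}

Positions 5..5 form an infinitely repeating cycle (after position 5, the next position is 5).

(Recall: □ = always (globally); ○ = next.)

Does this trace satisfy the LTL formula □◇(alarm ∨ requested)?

Holds

◇(alarm ∨ requested) holds at every position 0..5, and those are all positions ever visited, so □◇(alarm ∨ requested) holds.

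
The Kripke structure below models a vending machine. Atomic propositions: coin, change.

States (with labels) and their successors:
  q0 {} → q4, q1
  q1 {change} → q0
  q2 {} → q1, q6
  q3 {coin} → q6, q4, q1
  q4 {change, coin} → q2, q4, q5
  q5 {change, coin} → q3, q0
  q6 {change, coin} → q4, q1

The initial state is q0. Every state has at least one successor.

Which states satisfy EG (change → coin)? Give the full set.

{q0, q2, q3, q4, q5, q6}

States satisfying change → coin: {q0, q2, q3, q4, q5, q6}.
States satisfying EG (change → coin): {q0, q2, q3, q4, q5, q6}.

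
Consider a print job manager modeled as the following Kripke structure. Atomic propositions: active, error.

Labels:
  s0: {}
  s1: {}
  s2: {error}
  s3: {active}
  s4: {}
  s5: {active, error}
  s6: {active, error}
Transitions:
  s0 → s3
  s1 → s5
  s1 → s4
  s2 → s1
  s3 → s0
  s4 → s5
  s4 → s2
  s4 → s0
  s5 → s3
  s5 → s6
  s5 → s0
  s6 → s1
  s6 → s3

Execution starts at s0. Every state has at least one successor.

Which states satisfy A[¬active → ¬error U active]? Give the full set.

States satisfying ¬active → ¬error: {s0, s1, s3, s4, s5, s6}.
States satisfying active: {s3, s5, s6}.
States satisfying A[¬active → ¬error U active]: {s0, s3, s5, s6}.

{s0, s3, s5, s6}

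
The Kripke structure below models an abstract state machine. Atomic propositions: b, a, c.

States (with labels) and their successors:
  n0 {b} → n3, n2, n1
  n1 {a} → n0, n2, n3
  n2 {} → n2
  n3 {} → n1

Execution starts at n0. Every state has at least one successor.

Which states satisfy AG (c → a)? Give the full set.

{n0, n1, n2, n3}

States satisfying c → a: {n0, n1, n2, n3}.
States satisfying AG (c → a): {n0, n1, n2, n3}.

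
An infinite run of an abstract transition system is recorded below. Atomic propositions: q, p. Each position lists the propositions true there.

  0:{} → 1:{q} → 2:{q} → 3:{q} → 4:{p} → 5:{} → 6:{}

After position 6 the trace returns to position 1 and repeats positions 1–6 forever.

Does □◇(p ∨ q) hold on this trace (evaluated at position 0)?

◇(p ∨ q) holds at every position 0..6, and those are all positions ever visited, so □◇(p ∨ q) holds.

Holds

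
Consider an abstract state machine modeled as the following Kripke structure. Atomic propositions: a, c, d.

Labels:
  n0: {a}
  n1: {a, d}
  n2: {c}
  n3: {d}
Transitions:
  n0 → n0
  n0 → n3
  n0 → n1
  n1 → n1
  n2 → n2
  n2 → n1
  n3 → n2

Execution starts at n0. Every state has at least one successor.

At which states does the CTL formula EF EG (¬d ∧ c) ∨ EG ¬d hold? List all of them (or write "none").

{n0, n2, n3}

States satisfying EG (¬d ∧ c): {n2}.
States satisfying EF EG (¬d ∧ c): {n0, n2, n3}.
States satisfying ¬d: {n0, n2}.
States satisfying EG ¬d: {n0, n2}.
States satisfying EF EG (¬d ∧ c) ∨ EG ¬d: {n0, n2, n3}.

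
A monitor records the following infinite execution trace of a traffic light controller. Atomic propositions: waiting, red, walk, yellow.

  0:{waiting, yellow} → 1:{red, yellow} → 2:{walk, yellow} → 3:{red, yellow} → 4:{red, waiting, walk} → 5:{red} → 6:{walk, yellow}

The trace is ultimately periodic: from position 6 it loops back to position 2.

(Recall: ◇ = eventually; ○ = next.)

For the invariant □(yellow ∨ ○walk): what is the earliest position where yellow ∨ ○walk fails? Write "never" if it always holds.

4

Check yellow ∨ ○walk at each position in order: 0 ✓, 1 ✓, 2 ✓, 3 ✓.
At position 4 the labels are {red, waiting, walk} and the next position 5 has {red}, so yellow ∨ ○walk is false there. This is the first violation.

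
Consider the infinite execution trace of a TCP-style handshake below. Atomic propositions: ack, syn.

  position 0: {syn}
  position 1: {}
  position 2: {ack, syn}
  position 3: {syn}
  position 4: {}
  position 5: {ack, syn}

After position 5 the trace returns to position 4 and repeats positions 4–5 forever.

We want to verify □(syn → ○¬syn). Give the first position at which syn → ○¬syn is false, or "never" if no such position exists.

Check syn → ○¬syn at each position in order: 0 ✓, 1 ✓.
At position 2 the labels are {ack, syn} and the next position 3 has {syn}, so syn → ○¬syn is false there. This is the first violation.

2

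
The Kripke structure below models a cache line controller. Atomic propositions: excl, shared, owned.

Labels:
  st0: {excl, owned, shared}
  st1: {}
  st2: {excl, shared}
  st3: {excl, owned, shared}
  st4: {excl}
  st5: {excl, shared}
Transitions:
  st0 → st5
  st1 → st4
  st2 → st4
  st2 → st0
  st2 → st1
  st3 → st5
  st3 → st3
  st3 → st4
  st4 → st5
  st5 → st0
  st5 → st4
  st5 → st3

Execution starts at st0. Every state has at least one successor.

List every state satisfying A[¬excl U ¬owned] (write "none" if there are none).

{st1, st2, st4, st5}

States satisfying ¬excl: {st1}.
States satisfying ¬owned: {st1, st2, st4, st5}.
States satisfying A[¬excl U ¬owned]: {st1, st2, st4, st5}.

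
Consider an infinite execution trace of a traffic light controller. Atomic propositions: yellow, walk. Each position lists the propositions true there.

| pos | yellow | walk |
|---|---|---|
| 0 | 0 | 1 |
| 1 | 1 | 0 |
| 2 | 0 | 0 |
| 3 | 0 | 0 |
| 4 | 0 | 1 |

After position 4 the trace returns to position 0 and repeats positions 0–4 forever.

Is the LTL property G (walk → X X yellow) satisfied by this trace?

Does not hold

walk → X X yellow must hold at every position from 0 onward. It fails at position 0, so G (walk → X X yellow) is false.
Positions where walk holds: 0, 4.
Check X X yellow at each: 0→fails, 4→ok.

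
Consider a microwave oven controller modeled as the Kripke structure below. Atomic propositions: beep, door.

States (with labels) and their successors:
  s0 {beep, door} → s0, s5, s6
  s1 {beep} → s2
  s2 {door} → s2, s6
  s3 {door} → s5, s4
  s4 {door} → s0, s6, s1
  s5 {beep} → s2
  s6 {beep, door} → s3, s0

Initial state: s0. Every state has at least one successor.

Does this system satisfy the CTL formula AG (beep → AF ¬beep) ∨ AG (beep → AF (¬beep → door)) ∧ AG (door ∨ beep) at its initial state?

States satisfying beep → AF ¬beep: {s1, s2, s3, s4, s5}.
States satisfying AG (beep → AF ¬beep): ∅.
States satisfying beep → AF (¬beep → door): {s0, s1, s2, s3, s4, s5, s6}.
States satisfying AG (beep → AF (¬beep → door)): {s0, s1, s2, s3, s4, s5, s6}.
States satisfying door ∨ beep: {s0, s1, s2, s3, s4, s5, s6}.
States satisfying AG (door ∨ beep): {s0, s1, s2, s3, s4, s5, s6}.
States satisfying AG (beep → AF (¬beep → door)) ∧ AG (door ∨ beep): {s0, s1, s2, s3, s4, s5, s6}.
States satisfying AG (beep → AF ¬beep) ∨ AG (beep → AF (¬beep → door)) ∧ AG (door ∨ beep): {s0, s1, s2, s3, s4, s5, s6}.
s0 ∈ Sat(AG (beep → AF ¬beep) ∨ AG (beep → AF (¬beep → door)) ∧ AG (door ∨ beep)).

Satisfied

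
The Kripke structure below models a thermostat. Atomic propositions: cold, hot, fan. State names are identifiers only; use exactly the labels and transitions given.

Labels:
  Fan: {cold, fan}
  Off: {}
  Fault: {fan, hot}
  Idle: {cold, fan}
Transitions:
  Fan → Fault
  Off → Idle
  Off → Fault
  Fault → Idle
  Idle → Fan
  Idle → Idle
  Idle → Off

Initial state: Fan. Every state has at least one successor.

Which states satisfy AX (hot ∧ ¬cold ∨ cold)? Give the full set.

States satisfying hot ∧ ¬cold ∨ cold: {Fan, Fault, Idle}.
States satisfying AX (hot ∧ ¬cold ∨ cold): {Fan, Off, Fault}.

{Fan, Off, Fault}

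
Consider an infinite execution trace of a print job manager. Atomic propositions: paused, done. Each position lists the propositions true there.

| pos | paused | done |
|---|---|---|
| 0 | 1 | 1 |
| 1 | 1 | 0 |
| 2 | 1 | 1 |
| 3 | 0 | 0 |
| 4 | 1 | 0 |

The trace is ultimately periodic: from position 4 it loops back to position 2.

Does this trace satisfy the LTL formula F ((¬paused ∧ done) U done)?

(¬paused ∧ done) U done holds at position 0, which is reachable from 0, so F ((¬paused ∧ done) U done) holds.

Yes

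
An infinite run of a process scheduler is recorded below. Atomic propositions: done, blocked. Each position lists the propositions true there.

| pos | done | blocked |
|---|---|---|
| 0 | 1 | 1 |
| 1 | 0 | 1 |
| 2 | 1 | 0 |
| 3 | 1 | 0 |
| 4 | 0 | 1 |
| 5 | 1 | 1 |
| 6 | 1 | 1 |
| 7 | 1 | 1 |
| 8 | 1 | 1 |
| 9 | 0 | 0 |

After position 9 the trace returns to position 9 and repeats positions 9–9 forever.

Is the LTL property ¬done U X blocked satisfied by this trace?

Walking from position 0: X blocked first holds at position 0, and ¬done holds at every earlier position along the way, so ¬done U X blocked holds.

Satisfied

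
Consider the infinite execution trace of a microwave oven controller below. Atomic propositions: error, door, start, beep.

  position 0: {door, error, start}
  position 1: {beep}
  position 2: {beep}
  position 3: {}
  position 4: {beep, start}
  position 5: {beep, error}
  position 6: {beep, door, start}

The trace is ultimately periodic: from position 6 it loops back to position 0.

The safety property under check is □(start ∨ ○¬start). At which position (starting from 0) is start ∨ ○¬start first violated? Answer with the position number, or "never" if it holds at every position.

3

Check start ∨ ○¬start at each position in order: 0 ✓, 1 ✓, 2 ✓.
At position 3 the labels are {} and the next position 4 has {beep, start}, so start ∨ ○¬start is false there. This is the first violation.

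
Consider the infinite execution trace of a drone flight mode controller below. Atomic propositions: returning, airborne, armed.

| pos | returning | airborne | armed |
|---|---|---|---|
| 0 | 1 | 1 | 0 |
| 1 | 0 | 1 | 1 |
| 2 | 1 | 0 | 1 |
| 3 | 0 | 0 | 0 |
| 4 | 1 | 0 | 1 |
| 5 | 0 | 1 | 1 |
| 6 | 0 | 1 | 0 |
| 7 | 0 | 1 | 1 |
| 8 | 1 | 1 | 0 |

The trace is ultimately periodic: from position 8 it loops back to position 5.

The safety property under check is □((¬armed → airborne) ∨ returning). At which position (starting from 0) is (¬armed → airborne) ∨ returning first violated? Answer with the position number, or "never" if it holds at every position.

3

Check (¬armed → airborne) ∨ returning at each position in order: 0 ✓, 1 ✓, 2 ✓.
At position 3 the labels are {}, so (¬armed → airborne) ∨ returning is false there. This is the first violation.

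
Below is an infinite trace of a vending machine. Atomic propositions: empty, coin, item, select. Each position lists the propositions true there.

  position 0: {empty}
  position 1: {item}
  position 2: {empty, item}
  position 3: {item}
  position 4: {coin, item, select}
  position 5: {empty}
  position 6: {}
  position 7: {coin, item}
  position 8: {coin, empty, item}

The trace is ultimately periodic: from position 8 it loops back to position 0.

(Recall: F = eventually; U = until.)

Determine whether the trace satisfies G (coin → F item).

coin → F item holds at every position 0..8, and those are all positions ever visited, so G (coin → F item) holds.
Positions where coin holds: 4, 7, 8.
Check F item at each: 4→ok, 7→ok, 8→ok.

Yes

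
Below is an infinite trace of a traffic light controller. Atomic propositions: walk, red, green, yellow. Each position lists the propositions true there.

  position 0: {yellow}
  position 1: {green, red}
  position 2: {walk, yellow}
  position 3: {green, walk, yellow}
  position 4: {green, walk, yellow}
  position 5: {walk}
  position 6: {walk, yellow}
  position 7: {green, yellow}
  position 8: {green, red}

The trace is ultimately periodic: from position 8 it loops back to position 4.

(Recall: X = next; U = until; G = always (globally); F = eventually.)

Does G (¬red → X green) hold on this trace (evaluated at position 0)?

¬red → X green must hold at every position from 0 onward. It fails at position 4, so G (¬red → X green) is false.
Positions where ¬red holds: 0, 2, 3, 4, 5, 6, 7.
Check X green at each: 0→ok, 2→ok, 3→ok, 4→fails, 5→fails, 6→ok, 7→ok.

No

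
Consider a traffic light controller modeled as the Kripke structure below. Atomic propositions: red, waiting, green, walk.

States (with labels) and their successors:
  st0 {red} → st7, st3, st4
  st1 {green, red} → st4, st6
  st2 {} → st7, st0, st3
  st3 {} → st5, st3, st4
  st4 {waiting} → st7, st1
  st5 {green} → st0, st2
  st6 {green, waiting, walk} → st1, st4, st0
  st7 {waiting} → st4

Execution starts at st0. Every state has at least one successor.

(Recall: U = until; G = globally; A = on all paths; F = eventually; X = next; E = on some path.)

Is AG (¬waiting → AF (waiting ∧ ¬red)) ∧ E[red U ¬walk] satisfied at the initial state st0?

States satisfying ¬waiting → AF (waiting ∧ ¬red): {st1, st4, st6, st7}.
States satisfying AG (¬waiting → AF (waiting ∧ ¬red)): ∅.
States satisfying red: {st0, st1}.
States satisfying ¬walk: {st0, st1, st2, st3, st4, st5, st7}.
States satisfying E[red U ¬walk]: {st0, st1, st2, st3, st4, st5, st7}.
States satisfying AG (¬waiting → AF (waiting ∧ ¬red)) ∧ E[red U ¬walk]: ∅.
st0 ∉ Sat(AG (¬waiting → AF (waiting ∧ ¬red)) ∧ E[red U ¬walk]).

Does not hold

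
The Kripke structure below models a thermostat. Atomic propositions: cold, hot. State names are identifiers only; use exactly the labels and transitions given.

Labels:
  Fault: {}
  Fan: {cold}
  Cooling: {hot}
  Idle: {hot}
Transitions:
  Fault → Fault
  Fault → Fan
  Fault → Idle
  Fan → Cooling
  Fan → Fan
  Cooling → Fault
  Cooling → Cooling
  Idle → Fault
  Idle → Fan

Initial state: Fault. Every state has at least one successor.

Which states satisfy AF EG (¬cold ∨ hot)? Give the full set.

{Fault, Cooling, Idle}

States satisfying EG (¬cold ∨ hot): {Fault, Cooling, Idle}.
States satisfying AF EG (¬cold ∨ hot): {Fault, Cooling, Idle}.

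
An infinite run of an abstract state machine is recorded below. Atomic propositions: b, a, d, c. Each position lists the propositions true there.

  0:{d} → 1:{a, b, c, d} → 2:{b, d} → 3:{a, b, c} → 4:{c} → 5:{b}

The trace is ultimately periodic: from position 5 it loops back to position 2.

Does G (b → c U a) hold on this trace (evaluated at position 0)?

b → c U a must hold at every position from 0 onward. It fails at position 2, so G (b → c U a) is false.
Positions where b holds: 1, 2, 3, 5.
Check c U a at each: 1→ok, 2→fails, 3→ok, 5→fails.

Does not hold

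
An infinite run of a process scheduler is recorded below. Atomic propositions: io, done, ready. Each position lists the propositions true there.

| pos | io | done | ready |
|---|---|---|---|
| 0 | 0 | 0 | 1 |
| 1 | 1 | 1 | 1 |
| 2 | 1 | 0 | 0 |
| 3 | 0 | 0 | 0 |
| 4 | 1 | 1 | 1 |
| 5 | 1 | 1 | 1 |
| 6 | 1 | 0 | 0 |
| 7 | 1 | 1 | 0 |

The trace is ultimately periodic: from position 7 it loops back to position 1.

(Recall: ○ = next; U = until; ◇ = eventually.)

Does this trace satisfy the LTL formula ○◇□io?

The position after 0 is 1; ◇□io is false there.

Does not hold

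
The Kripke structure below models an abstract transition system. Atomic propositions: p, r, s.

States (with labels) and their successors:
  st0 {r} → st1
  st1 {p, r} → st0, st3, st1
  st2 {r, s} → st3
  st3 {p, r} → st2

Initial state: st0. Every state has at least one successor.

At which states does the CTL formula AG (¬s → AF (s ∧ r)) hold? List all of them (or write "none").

States satisfying ¬s → AF (s ∧ r): {st2, st3}.
States satisfying AG (¬s → AF (s ∧ r)): {st2, st3}.

{st2, st3}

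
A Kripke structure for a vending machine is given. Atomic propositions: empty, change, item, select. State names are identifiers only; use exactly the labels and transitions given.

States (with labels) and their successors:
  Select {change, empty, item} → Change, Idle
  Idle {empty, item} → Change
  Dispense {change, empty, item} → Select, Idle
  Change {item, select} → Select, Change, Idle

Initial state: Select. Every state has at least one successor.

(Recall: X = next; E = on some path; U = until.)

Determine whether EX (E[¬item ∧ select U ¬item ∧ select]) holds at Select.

Does not hold

States satisfying E[¬item ∧ select U ¬item ∧ select]: ∅.
States satisfying EX (E[¬item ∧ select U ¬item ∧ select]): ∅.
No suitable path/successor from Select witnesses the formula.
Select ∉ Sat(EX (E[¬item ∧ select U ¬item ∧ select])).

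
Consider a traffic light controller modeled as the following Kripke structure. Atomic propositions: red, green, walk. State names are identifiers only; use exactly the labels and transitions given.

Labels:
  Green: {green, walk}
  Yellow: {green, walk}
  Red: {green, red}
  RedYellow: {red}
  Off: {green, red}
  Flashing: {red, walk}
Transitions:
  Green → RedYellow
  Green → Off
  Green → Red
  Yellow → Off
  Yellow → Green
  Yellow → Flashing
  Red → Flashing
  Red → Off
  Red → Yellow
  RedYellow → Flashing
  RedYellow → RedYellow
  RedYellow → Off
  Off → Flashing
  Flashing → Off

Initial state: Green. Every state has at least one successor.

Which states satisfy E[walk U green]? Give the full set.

States satisfying walk: {Green, Yellow, Flashing}.
States satisfying green: {Green, Yellow, Red, Off}.
States satisfying E[walk U green]: {Green, Yellow, Red, Off, Flashing}.

{Green, Yellow, Red, Off, Flashing}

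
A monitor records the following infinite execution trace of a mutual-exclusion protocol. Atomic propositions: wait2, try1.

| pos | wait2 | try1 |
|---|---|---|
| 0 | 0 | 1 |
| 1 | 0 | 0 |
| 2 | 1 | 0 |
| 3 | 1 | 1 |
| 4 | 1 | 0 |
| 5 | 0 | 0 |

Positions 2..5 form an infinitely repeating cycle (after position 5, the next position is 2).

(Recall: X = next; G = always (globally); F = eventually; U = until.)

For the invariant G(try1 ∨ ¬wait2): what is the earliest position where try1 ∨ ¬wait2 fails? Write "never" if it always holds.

2

Check try1 ∨ ¬wait2 at each position in order: 0 ✓, 1 ✓.
At position 2 the labels are {wait2}, so try1 ∨ ¬wait2 is false there. This is the first violation.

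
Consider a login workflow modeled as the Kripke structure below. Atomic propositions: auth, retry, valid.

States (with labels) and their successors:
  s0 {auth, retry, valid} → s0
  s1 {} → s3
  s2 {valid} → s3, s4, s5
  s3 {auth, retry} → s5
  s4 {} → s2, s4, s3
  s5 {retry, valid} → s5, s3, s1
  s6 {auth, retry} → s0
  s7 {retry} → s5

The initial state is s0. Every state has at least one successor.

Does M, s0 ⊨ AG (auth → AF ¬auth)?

States satisfying auth → AF ¬auth: {s1, s2, s3, s4, s5, s7}.
States satisfying AG (auth → AF ¬auth): {s1, s2, s3, s4, s5, s7}.
s0 is reachable from s0 and violates auth → AF ¬auth, so AG fails at s0.
s0 ∉ Sat(AG (auth → AF ¬auth)).

No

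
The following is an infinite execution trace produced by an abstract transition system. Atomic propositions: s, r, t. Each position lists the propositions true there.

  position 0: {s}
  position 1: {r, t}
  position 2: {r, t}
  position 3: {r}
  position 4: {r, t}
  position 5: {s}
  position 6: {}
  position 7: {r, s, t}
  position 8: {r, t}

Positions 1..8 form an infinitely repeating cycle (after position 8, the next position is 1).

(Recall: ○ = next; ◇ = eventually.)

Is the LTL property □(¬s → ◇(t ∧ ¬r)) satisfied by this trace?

¬s → ◇(t ∧ ¬r) must hold at every position from 0 onward. It fails at position 1, so □(¬s → ◇(t ∧ ¬r)) is false.
Positions where ¬s holds: 1, 2, 3, 4, 6, 8.
Check ◇(t ∧ ¬r) at each: 1→fails, 2→fails, 3→fails, 4→fails, 6→fails, 8→fails.

No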